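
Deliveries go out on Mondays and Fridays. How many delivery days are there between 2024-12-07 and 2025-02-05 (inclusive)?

17

2024-12-07 is a Saturday.
That's 61 days from start to end, counting both.
61 = 7 × 8 + 5, so there are 8 full weeks plus 5 extra days.
Each full week contributes 2 days from the set (Mon, Fri): 8 × 2 = 16.
The 5 extra days are Saturday, Sunday, Monday, Tuesday, Wednesday — 1 of them qualifies.
Total: 16 + 1 = 17.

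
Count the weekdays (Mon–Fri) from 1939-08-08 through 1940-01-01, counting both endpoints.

105

1939-08-08 is a Tuesday.
From 1939-08-08 to 1940-01-01 is 147 days inclusive.
147 = 7 × 21, so the span is exactly 21 full weeks.
Each full week contributes 5 weekdays (Mon–Fri): 21 × 5 = 105.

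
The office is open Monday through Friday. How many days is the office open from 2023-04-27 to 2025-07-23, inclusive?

2023-04-27 is a Thursday.
From 2023-04-27 to 2025-07-23 is 819 days inclusive.
819 = 7 × 117, so the span is exactly 117 full weeks.
Each full week contributes 5 weekdays (Mon–Fri): 117 × 5 = 585.
Total: 585.

585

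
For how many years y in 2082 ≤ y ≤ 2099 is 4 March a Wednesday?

Day of week of March 4 in each year:
2082: Wed ✓, 2083: Thu, 2084: Sat, 2085: Sun, 2086: Mon, 2087: Tue, 2088: Thu, 2089: Fri, 2090: Sat, 2091: Sun, 2092: Tue, 2093: Wed ✓, 2094: Thu, 2095: Fri, 2096: Sun, 2097: Mon, 2098: Tue, 2099: Wed ✓
Wednesdays: 2082, 2093, 2099.

3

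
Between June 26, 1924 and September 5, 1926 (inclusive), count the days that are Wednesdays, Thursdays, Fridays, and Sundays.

June 26, 1924 is a Thursday.
The range spans 802 days (inclusive of both endpoints).
802 = 7 × 114 + 4, so there are 114 full weeks plus 4 extra days.
Each full week contributes 4 days from the set (Wed, Thu, Fri, Sun): 114 × 4 = 456.
The 4 extra days are Thu, Fri, Sat, Sun — 3 of them qualify.
Total: 456 + 3 = 459.

459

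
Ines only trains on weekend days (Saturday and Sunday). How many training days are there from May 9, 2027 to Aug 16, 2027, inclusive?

May 9, 2027 is a Sunday.
The range spans 100 days (inclusive of both endpoints).
100 = 7 × 14 + 2, so there are 14 full weeks plus 2 extra days.
Each full week contributes 2 weekend days (Sat, Sun): 14 × 2 = 28.
The 2 extra days are Sunday, Monday — 1 of them qualifies.
Total: 28 + 1 = 29.

29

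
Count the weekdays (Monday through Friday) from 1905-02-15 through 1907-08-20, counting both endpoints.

1905-02-15 is a Wednesday.
That's 917 days from start to end, counting both.
917 = 7 × 131, so the span is exactly 131 full weeks.
Each full week contributes 5 weekdays (Mon–Fri): 131 × 5 = 655.

655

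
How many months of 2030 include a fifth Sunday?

4

A month has five Sundays exactly when Sunday falls within its first (length − 28) days.
Jan: 31 days, starts Tue → 5 of Tue, Wed, Thu
Feb: 28 days, starts Fri → 5 of (none)
Mar: 31 days, starts Fri → 5 of Fri, Sat, Sun ✓
Apr: 30 days, starts Mon → 5 of Mon, Tue
May: 31 days, starts Wed → 5 of Wed, Thu, Fri
Jun: 30 days, starts Sat → 5 of Sat, Sun ✓
Jul: 31 days, starts Mon → 5 of Mon, Tue, Wed
Aug: 31 days, starts Thu → 5 of Thu, Fri, Sat
Sep: 30 days, starts Sun → 5 of Sun, Mon ✓
Oct: 31 days, starts Tue → 5 of Tue, Wed, Thu
Nov: 30 days, starts Fri → 5 of Fri, Sat
Dec: 31 days, starts Sun → 5 of Sun, Mon, Tue ✓
Months with five Sundays: Mar, Jun, Sep, Dec.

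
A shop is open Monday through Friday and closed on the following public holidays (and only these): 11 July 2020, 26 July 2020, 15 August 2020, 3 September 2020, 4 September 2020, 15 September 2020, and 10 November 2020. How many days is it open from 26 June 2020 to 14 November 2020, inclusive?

97 business days

26 June 2020 is a Friday.
The range spans 142 days (inclusive of both endpoints).
142 = 7 × 20 + 2, so there are 20 full weeks plus 2 extra days.
Each full week contributes 5 weekdays (Mon–Fri): 20 × 5 = 100.
The 2 extra days are Friday, Saturday — 1 of them qualifies.
Total: 100 + 1 = 101.
Holidays: 11 July 2020 (Sat); 26 July 2020 (Sun); 15 August 2020 (Sat); 3 September 2020 (Thu); 4 September 2020 (Fri); 15 September 2020 (Tue); 10 November 2020 (Tue).
4 of the 7 holidays fall on weekdays; the rest are weekends and were already excluded.
Business days: 101 − 4 = 97.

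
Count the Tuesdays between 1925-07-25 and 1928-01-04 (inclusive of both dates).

128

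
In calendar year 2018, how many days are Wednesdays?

52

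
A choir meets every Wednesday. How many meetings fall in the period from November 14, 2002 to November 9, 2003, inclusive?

November 14, 2002 is a Thursday.
The range spans 361 days (inclusive of both endpoints).
361 = 7 × 51 + 4, so there are 51 full weeks plus 4 extra days.
Each full week contributes one Wednesday: 51 so far.
The 4 extra days are Thursday, Friday, Saturday, Sunday — none qualify.
Total: 51 + 0 = 51.

51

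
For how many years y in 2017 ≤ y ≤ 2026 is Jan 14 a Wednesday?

Day of week of January 14 in each year:
2017: Sat, 2018: Sun, 2019: Mon, 2020: Tue, 2021: Thu, 2022: Fri, 2023: Sat, 2024: Sun, 2025: Tue, 2026: Wed ✓
Wednesdays: 2026.

1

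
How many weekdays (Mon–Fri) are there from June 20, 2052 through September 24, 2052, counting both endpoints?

June 20, 2052 is a Thursday.
The range spans 97 days (inclusive of both endpoints).
97 = 7 × 13 + 6, so there are 13 full weeks plus 6 extra days.
Each full week contributes 5 weekdays (Mon–Fri): 13 × 5 = 65.
The 6 extra days are Thursday, Friday, Saturday, Sunday, Monday, Tuesday — 4 of them qualify.
Total: 65 + 4 = 69.

69 weekdays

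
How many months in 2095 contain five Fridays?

A month has five Fridays exactly when Friday falls within its first (length − 28) days.
Jan: 31 days, starts Sat → 5 of Sat, Sun, Mon
Feb: 28 days, starts Tue → 5 of (none)
Mar: 31 days, starts Tue → 5 of Tue, Wed, Thu
Apr: 30 days, starts Fri → 5 of Fri, Sat ✓
May: 31 days, starts Sun → 5 of Sun, Mon, Tue
Jun: 30 days, starts Wed → 5 of Wed, Thu
Jul: 31 days, starts Fri → 5 of Fri, Sat, Sun ✓
Aug: 31 days, starts Mon → 5 of Mon, Tue, Wed
Sep: 30 days, starts Thu → 5 of Thu, Fri ✓
Oct: 31 days, starts Sat → 5 of Sat, Sun, Mon
Nov: 30 days, starts Tue → 5 of Tue, Wed
Dec: 31 days, starts Thu → 5 of Thu, Fri, Sat ✓
Months with five Fridays: Apr, Jul, Sep, Dec.

4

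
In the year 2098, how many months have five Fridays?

A month has five Fridays exactly when Friday falls within its first (length − 28) days.
Jan: 31 days, starts Wed → 5 of Wed, Thu, Fri ✓
Feb: 28 days, starts Sat → 5 of (none)
Mar: 31 days, starts Sat → 5 of Sat, Sun, Mon
Apr: 30 days, starts Tue → 5 of Tue, Wed
May: 31 days, starts Thu → 5 of Thu, Fri, Sat ✓
Jun: 30 days, starts Sun → 5 of Sun, Mon
Jul: 31 days, starts Tue → 5 of Tue, Wed, Thu
Aug: 31 days, starts Fri → 5 of Fri, Sat, Sun ✓
Sep: 30 days, starts Mon → 5 of Mon, Tue
Oct: 31 days, starts Wed → 5 of Wed, Thu, Fri ✓
Nov: 30 days, starts Sat → 5 of Sat, Sun
Dec: 31 days, starts Mon → 5 of Mon, Tue, Wed
Months with five Fridays: Jan, May, Aug, Oct.

4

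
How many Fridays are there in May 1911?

4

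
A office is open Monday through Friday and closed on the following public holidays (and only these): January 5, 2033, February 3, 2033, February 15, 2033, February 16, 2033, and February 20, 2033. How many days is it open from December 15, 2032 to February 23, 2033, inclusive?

47

December 15, 2032 is a Wednesday.
The range spans 71 days (inclusive of both endpoints).
71 = 7 × 10 + 1, so there are 10 full weeks plus 1 extra day.
Each full week contributes 5 weekdays (Mon–Fri): 10 × 5 = 50.
The 1 extra day is Wednesday — 1 of them qualifies.
Total: 50 + 1 = 51.
Holidays: January 5, 2033 (Wed); February 3, 2033 (Thu); February 15, 2033 (Tue); February 16, 2033 (Wed); February 20, 2033 (Sun).
4 of the 5 holidays fall on weekdays; the rest are weekends and were already excluded.
Business days: 51 − 4 = 47.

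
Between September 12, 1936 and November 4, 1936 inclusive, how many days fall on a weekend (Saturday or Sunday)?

16

September 12, 1936 is a Saturday.
The range spans 54 days (inclusive of both endpoints).
54 = 7 × 7 + 5, so there are 7 full weeks plus 5 extra days.
Each full week contributes 2 weekend days (Sat, Sun): 7 × 2 = 14.
The 5 extra days are Sat, Sun, Mon, Tue, Wed — 2 of them qualify.
Total: 14 + 2 = 16.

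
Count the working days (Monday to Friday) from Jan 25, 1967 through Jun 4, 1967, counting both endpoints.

Jan 25, 1967 is a Wednesday.
The range spans 131 days (inclusive of both endpoints).
131 = 7 × 18 + 5, so there are 18 full weeks plus 5 extra days.
Each full week contributes 5 weekdays (Mon–Fri): 18 × 5 = 90.
The 5 extra days are Wednesday, Thursday, Friday, Saturday, Sunday — 3 of them qualify.
Total: 90 + 3 = 93.

93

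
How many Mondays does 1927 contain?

52

1 January 1927 is a Saturday.
That's 365 days from start to end, counting both.
365 = 7 × 52 + 1, so there are 52 full weeks plus 1 extra day.
Each full week contributes one Monday: 52 so far.
The 1 extra day is Sat — none qualify.
Total: 52 + 0 = 52.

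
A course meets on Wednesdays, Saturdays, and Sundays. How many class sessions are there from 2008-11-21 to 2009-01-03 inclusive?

2008-11-21 is a Friday.
That's 44 days from start to end, counting both.
44 = 7 × 6 + 2, so there are 6 full weeks plus 2 extra days.
Each full week contributes 3 days from the set (Wed, Sat, Sun): 6 × 3 = 18.
The 2 extra days are Friday, Saturday — 1 of them qualifies.
Total: 18 + 1 = 19.

19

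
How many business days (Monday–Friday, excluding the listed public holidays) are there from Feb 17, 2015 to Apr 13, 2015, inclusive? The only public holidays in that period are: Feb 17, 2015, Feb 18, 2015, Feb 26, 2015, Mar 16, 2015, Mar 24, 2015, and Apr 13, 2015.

Feb 17, 2015 is a Tuesday.
The range spans 56 days (inclusive of both endpoints).
56 = 7 × 8, so the span is exactly 8 full weeks.
Each full week contributes 5 weekdays (Mon–Fri): 8 × 5 = 40.
Total: 40.
Holidays: Feb 17, 2015 (Tue); Feb 18, 2015 (Wed); Feb 26, 2015 (Thu); Mar 16, 2015 (Mon); Mar 24, 2015 (Tue); Apr 13, 2015 (Mon).
All 6 holidays fall on weekdays, so subtract 6.
Business days: 40 − 6 = 34.

34 business days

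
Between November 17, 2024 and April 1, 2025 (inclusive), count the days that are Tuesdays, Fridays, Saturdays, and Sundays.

November 17, 2024 is a Sunday.
The range spans 136 days (inclusive of both endpoints).
136 = 7 × 19 + 3, so there are 19 full weeks plus 3 extra days.
Each full week contributes 4 days from the set (Tue, Fri, Sat, Sun): 19 × 4 = 76.
The 3 extra days are Sunday, Monday, Tuesday — 2 of them qualify.
Total: 76 + 2 = 78.

78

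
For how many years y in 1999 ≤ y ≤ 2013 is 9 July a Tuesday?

2

Day of week of July 9 in each year:
1999: Fri, 2000: Sun, 2001: Mon, 2002: Tue ✓, 2003: Wed, 2004: Fri, 2005: Sat, 2006: Sun, 2007: Mon, 2008: Wed, 2009: Thu, 2010: Fri, 2011: Sat, 2012: Mon, 2013: Tue ✓
Tuesdays: 2002, 2013.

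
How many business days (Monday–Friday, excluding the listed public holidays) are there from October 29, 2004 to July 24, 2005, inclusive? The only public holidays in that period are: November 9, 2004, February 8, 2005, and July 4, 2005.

October 29, 2004 is a Friday.
The range spans 269 days (inclusive of both endpoints).
269 = 7 × 38 + 3, so there are 38 full weeks plus 3 extra days.
Each full week contributes 5 weekdays (Mon–Fri): 38 × 5 = 190.
The 3 extra days are Friday, Saturday, Sunday — 1 of them qualifies.
Total: 190 + 1 = 191.
Holidays: November 9, 2004 (Tue); February 8, 2005 (Tue); July 4, 2005 (Mon).
All 3 holidays fall on weekdays, so subtract 3.
Business days: 191 − 3 = 188.

188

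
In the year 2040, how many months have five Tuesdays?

4

A month has five Tuesdays exactly when Tuesday falls within its first (length − 28) days.
Jan: 31 days, starts Sun → 5 of Sun, Mon, Tue ✓
Feb: 29 days, starts Wed → 5 of Wed
Mar: 31 days, starts Thu → 5 of Thu, Fri, Sat
Apr: 30 days, starts Sun → 5 of Sun, Mon
May: 31 days, starts Tue → 5 of Tue, Wed, Thu ✓
Jun: 30 days, starts Fri → 5 of Fri, Sat
Jul: 31 days, starts Sun → 5 of Sun, Mon, Tue ✓
Aug: 31 days, starts Wed → 5 of Wed, Thu, Fri
Sep: 30 days, starts Sat → 5 of Sat, Sun
Oct: 31 days, starts Mon → 5 of Mon, Tue, Wed ✓
Nov: 30 days, starts Thu → 5 of Thu, Fri
Dec: 31 days, starts Sat → 5 of Sat, Sun, Mon
Months with five Tuesdays: Jan, May, Jul, Oct.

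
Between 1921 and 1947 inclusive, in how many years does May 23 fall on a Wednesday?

4

Day of week of May 23 in each year:
1921: Mon, 1922: Tue, 1923: Wed ✓, 1924: Fri, 1925: Sat, 1926: Sun, 1927: Mon, 1928: Wed ✓, 1929: Thu, 1930: Fri, 1931: Sat, 1932: Mon, 1933: Tue, 1934: Wed ✓, 1935: Thu, 1936: Sat, 1937: Sun, 1938: Mon, 1939: Tue, 1940: Thu, 1941: Fri, 1942: Sat, 1943: Sun, 1944: Tue, 1945: Wed ✓, 1946: Thu, 1947: Fri
Wednesdays: 1923, 1928, 1934, 1945.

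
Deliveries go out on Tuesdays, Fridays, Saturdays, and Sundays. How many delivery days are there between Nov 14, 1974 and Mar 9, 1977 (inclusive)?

Nov 14, 1974 is a Thursday.
The range spans 847 days (inclusive of both endpoints).
847 = 7 × 121, so the span is exactly 121 full weeks.
Each full week contributes 4 days from the set (Tue, Fri, Sat, Sun): 121 × 4 = 484.
Total: 484.

484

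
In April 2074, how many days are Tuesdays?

April 1, 2074 is a Sunday.
The range spans 30 days (inclusive of both endpoints).
30 = 7 × 4 + 2, so there are 4 full weeks plus 2 extra days.
Each full week contributes one Tuesday: 4 so far.
The 2 extra days are Sun, Mon — none qualify.
Total: 4 + 0 = 4.

4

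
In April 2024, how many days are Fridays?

2024-04-01 is a Monday.
From 2024-04-01 to 2024-04-30 is 30 days inclusive.
30 = 7 × 4 + 2, so there are 4 full weeks plus 2 extra days.
Each full week contributes one Friday: 4 so far.
The 2 extra days are Monday, Tuesday — none qualify.
Total: 4 + 0 = 4.

4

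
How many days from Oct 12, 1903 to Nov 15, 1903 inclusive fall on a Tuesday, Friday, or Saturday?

15

Oct 12, 1903 is a Monday.
The range spans 35 days (inclusive of both endpoints).
35 = 7 × 5, so the span is exactly 5 full weeks.
Each full week contributes 3 days from the set (Tue, Fri, Sat): 5 × 3 = 15.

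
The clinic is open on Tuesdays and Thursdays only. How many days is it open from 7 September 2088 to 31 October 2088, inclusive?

7 September 2088 is a Tuesday.
That's 55 days from start to end, counting both.
55 = 7 × 7 + 6, so there are 7 full weeks plus 6 extra days.
Each full week contributes 2 days from the set (Tue, Thu): 7 × 2 = 14.
The 6 extra days are Tuesday, Wednesday, Thursday, Friday, Saturday, Sunday — 2 of them qualify.
Total: 14 + 2 = 16.

16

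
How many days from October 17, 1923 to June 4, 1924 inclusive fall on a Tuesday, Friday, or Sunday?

October 17, 1923 is a Wednesday.
The range spans 232 days (inclusive of both endpoints).
232 = 7 × 33 + 1, so there are 33 full weeks plus 1 extra day.
Each full week contributes 3 days from the set (Tue, Fri, Sun): 33 × 3 = 99.
The 1 extra day is Wednesday — none qualify.
Total: 99 + 0 = 99.

99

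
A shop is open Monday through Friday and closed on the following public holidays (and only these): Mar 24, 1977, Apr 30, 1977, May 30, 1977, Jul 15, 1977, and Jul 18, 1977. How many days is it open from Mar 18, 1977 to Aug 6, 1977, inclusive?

97

Mar 18, 1977 is a Friday.
That's 142 days from start to end, counting both.
142 = 7 × 20 + 2, so there are 20 full weeks plus 2 extra days.
Each full week contributes 5 weekdays (Mon–Fri): 20 × 5 = 100.
The 2 extra days are Friday, Saturday — 1 of them qualifies.
Total: 100 + 1 = 101.
Holidays: Mar 24, 1977 (Thu); Apr 30, 1977 (Sat); May 30, 1977 (Mon); Jul 15, 1977 (Fri); Jul 18, 1977 (Mon).
4 of the 5 holidays fall on weekdays; the rest are weekends and were already excluded.
Business days: 101 − 4 = 97.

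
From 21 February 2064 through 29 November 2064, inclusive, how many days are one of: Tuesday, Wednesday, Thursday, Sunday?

21 February 2064 is a Thursday.
From 21 February 2064 to 29 November 2064 is 283 days inclusive.
283 = 7 × 40 + 3, so there are 40 full weeks plus 3 extra days.
Each full week contributes 4 days from the set (Tue, Wed, Thu, Sun): 40 × 4 = 160.
The 3 extra days are Thu, Fri, Sat — 1 of them qualifies.
Total: 160 + 1 = 161.

161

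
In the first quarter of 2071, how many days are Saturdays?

1 January 2071 is a Thursday.
From 1 January 2071 to 31 March 2071 is 90 days inclusive.
90 = 7 × 12 + 6, so there are 12 full weeks plus 6 extra days.
Each full week contributes one Saturday: 12 so far.
The 6 extra days are Thursday, Friday, Saturday, Sunday, Monday, Tuesday — 1 of them qualifies.
Total: 12 + 1 = 13.

13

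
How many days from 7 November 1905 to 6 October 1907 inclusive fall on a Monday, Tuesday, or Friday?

7 November 1905 is a Tuesday.
From 7 November 1905 to 6 October 1907 is 699 days inclusive.
699 = 7 × 99 + 6, so there are 99 full weeks plus 6 extra days.
Each full week contributes 3 days from the set (Mon, Tue, Fri): 99 × 3 = 297.
The 6 extra days are Tue, Wed, Thu, Fri, Sat, Sun — 2 of them qualify.
Total: 297 + 2 = 299.

299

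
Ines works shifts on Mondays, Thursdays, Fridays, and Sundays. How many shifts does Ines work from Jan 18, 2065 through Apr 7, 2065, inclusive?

Jan 18, 2065 is a Sunday.
That's 80 days from start to end, counting both.
80 = 7 × 11 + 3, so there are 11 full weeks plus 3 extra days.
Each full week contributes 4 days from the set (Mon, Thu, Fri, Sun): 11 × 4 = 44.
The 3 extra days are Sunday, Monday, Tuesday — 2 of them qualify.
Total: 44 + 2 = 46.

46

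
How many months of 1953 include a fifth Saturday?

4

A month has five Saturdays exactly when Saturday falls within its first (length − 28) days.
Jan: 31 days, starts Thu → 5 of Thu, Fri, Sat ✓
Feb: 28 days, starts Sun → 5 of (none)
Mar: 31 days, starts Sun → 5 of Sun, Mon, Tue
Apr: 30 days, starts Wed → 5 of Wed, Thu
May: 31 days, starts Fri → 5 of Fri, Sat, Sun ✓
Jun: 30 days, starts Mon → 5 of Mon, Tue
Jul: 31 days, starts Wed → 5 of Wed, Thu, Fri
Aug: 31 days, starts Sat → 5 of Sat, Sun, Mon ✓
Sep: 30 days, starts Tue → 5 of Tue, Wed
Oct: 31 days, starts Thu → 5 of Thu, Fri, Sat ✓
Nov: 30 days, starts Sun → 5 of Sun, Mon
Dec: 31 days, starts Tue → 5 of Tue, Wed, Thu
Months with five Saturdays: Jan, May, Aug, Oct.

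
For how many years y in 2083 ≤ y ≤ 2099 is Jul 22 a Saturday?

Day of week of July 22 in each year:
2083: Thu, 2084: Sat ✓, 2085: Sun, 2086: Mon, 2087: Tue, 2088: Thu, 2089: Fri, 2090: Sat ✓, 2091: Sun, 2092: Tue, 2093: Wed, 2094: Thu, 2095: Fri, 2096: Sun, 2097: Mon, 2098: Tue, 2099: Wed
Saturdays: 2084, 2090.

2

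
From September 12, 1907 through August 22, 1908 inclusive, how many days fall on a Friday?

50 Fridays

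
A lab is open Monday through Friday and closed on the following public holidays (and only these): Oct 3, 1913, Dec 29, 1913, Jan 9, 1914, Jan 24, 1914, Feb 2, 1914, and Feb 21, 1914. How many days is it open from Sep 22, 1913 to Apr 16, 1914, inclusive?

Sep 22, 1913 is a Monday.
The range spans 207 days (inclusive of both endpoints).
207 = 7 × 29 + 4, so there are 29 full weeks plus 4 extra days.
Each full week contributes 5 weekdays (Mon–Fri): 29 × 5 = 145.
The 4 extra days are Mon, Tue, Wed, Thu — 4 of them qualify.
Total: 145 + 4 = 149.
Holidays: Oct 3, 1913 (Fri); Dec 29, 1913 (Mon); Jan 9, 1914 (Fri); Jan 24, 1914 (Sat); Feb 2, 1914 (Mon); Feb 21, 1914 (Sat).
4 of the 6 holidays fall on weekdays; the rest are weekends and were already excluded.
Business days: 149 − 4 = 145.

145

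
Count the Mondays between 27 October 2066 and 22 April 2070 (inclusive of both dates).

182

27 October 2066 is a Wednesday.
That's 1274 days from start to end, counting both.
1274 = 7 × 182, so the span is exactly 182 full weeks.
Each full week contributes one Monday: 182 so far.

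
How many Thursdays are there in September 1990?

Sep 1, 1990 is a Saturday.
From Sep 1, 1990 to Sep 30, 1990 is 30 days inclusive.
30 = 7 × 4 + 2, so there are 4 full weeks plus 2 extra days.
Each full week contributes one Thursday: 4 so far.
The 2 extra days are Sat, Sun — none qualify.
Total: 4 + 0 = 4.

4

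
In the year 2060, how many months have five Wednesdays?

4

A month has five Wednesdays exactly when Wednesday falls within its first (length − 28) days.
Jan: 31 days, starts Thu → 5 of Thu, Fri, Sat
Feb: 29 days, starts Sun → 5 of Sun
Mar: 31 days, starts Mon → 5 of Mon, Tue, Wed ✓
Apr: 30 days, starts Thu → 5 of Thu, Fri
May: 31 days, starts Sat → 5 of Sat, Sun, Mon
Jun: 30 days, starts Tue → 5 of Tue, Wed ✓
Jul: 31 days, starts Thu → 5 of Thu, Fri, Sat
Aug: 31 days, starts Sun → 5 of Sun, Mon, Tue
Sep: 30 days, starts Wed → 5 of Wed, Thu ✓
Oct: 31 days, starts Fri → 5 of Fri, Sat, Sun
Nov: 30 days, starts Mon → 5 of Mon, Tue
Dec: 31 days, starts Wed → 5 of Wed, Thu, Fri ✓
Months with five Wednesdays: Mar, Jun, Sep, Dec.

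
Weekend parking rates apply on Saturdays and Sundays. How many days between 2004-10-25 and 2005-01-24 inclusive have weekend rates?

2004-10-25 is a Monday.
That's 92 days from start to end, counting both.
92 = 7 × 13 + 1, so there are 13 full weeks plus 1 extra day.
Each full week contributes 2 weekend days (Sat, Sun): 13 × 2 = 26.
The 1 extra day is Mon — none qualify.
Total: 26 + 0 = 26.

26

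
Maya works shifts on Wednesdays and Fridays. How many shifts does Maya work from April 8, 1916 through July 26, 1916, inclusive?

31

April 8, 1916 is a Saturday.
That's 110 days from start to end, counting both.
110 = 7 × 15 + 5, so there are 15 full weeks plus 5 extra days.
Each full week contributes 2 days from the set (Wed, Fri): 15 × 2 = 30.
The 5 extra days are Sat, Sun, Mon, Tue, Wed — 1 of them qualifies.
Total: 30 + 1 = 31.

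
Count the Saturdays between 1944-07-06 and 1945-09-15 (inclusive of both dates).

63

1944-07-06 is a Thursday.
From 1944-07-06 to 1945-09-15 is 437 days inclusive.
437 = 7 × 62 + 3, so there are 62 full weeks plus 3 extra days.
Each full week contributes one Saturday: 62 so far.
The 3 extra days are Thu, Fri, Sat — 1 of them qualifies.
Total: 62 + 1 = 63.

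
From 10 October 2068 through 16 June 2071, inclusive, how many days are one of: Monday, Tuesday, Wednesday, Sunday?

560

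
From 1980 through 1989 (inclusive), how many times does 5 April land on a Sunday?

Day of week of April 5 in each year:
1980: Sat, 1981: Sun ✓, 1982: Mon, 1983: Tue, 1984: Thu, 1985: Fri, 1986: Sat, 1987: Sun ✓, 1988: Tue, 1989: Wed
Sundays: 1981, 1987.

2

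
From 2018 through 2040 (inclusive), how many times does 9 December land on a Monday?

3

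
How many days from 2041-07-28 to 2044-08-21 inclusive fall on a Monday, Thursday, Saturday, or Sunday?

2041-07-28 is a Sunday.
That's 1121 days from start to end, counting both.
1121 = 7 × 160 + 1, so there are 160 full weeks plus 1 extra day.
Each full week contributes 4 days from the set (Mon, Thu, Sat, Sun): 160 × 4 = 640.
The 1 extra day is Sunday — 1 of them qualifies.
Total: 640 + 1 = 641.

641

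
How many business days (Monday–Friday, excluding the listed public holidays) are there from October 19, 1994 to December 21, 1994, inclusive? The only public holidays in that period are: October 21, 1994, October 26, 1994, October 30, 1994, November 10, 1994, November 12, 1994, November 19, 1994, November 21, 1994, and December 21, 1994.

41 business days

October 19, 1994 is a Wednesday.
From October 19, 1994 to December 21, 1994 is 64 days inclusive.
64 = 7 × 9 + 1, so there are 9 full weeks plus 1 extra day.
Each full week contributes 5 weekdays (Mon–Fri): 9 × 5 = 45.
The 1 extra day is Wed — 1 of them qualifies.
Total: 45 + 1 = 46.
Holidays: October 21, 1994 (Fri); October 26, 1994 (Wed); October 30, 1994 (Sun); November 10, 1994 (Thu); November 12, 1994 (Sat); November 19, 1994 (Sat); November 21, 1994 (Mon); December 21, 1994 (Wed).
5 of the 8 holidays fall on weekdays; the rest are weekends and were already excluded.
Business days: 46 − 5 = 41.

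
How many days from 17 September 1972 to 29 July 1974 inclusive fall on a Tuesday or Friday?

17 September 1972 is a Sunday.
From 17 September 1972 to 29 July 1974 is 681 days inclusive.
681 = 7 × 97 + 2, so there are 97 full weeks plus 2 extra days.
Each full week contributes 2 days from the set (Tue, Fri): 97 × 2 = 194.
The 2 extra days are Sunday, Monday — none qualify.
Total: 194 + 0 = 194.

194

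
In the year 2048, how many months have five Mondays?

4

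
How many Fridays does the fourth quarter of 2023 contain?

13

1 October 2023 is a Sunday.
That's 92 days from start to end, counting both.
92 = 7 × 13 + 1, so there are 13 full weeks plus 1 extra day.
Each full week contributes one Friday: 13 so far.
The 1 extra day is Sun — none qualify.
Total: 13 + 0 = 13.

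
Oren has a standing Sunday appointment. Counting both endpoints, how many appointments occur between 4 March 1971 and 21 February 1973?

103 Sundays

4 March 1971 is a Thursday.
That's 721 days from start to end, counting both.
721 = 7 × 103, so the span is exactly 103 full weeks.
Each full week contributes one Sunday: 103 so far.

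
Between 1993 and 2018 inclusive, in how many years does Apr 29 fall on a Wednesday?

Day of week of April 29 in each year:
1993: Thu, 1994: Fri, 1995: Sat, 1996: Mon, 1997: Tue, 1998: Wed ✓, 1999: Thu, 2000: Sat, 2001: Sun, 2002: Mon, 2003: Tue, 2004: Thu, 2005: Fri, 2006: Sat, 2007: Sun, 2008: Tue, 2009: Wed ✓, 2010: Thu, 2011: Fri, 2012: Sun, 2013: Mon, 2014: Tue, 2015: Wed ✓, 2016: Fri, 2017: Sat, 2018: Sun
Wednesdays: 1998, 2009, 2015.

3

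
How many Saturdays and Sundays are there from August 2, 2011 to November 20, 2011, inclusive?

32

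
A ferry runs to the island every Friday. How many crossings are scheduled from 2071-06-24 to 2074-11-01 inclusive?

2071-06-24 is a Wednesday.
The range spans 1227 days (inclusive of both endpoints).
1227 = 7 × 175 + 2, so there are 175 full weeks plus 2 extra days.
Each full week contributes one Friday: 175 so far.
The 2 extra days are Wed, Thu — none qualify.
Total: 175 + 0 = 175.

175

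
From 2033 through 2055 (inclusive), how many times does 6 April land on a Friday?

3

Day of week of April 6 in each year:
2033: Wed, 2034: Thu, 2035: Fri ✓, 2036: Sun, 2037: Mon, 2038: Tue, 2039: Wed, 2040: Fri ✓, 2041: Sat, 2042: Sun, 2043: Mon, 2044: Wed, 2045: Thu, 2046: Fri ✓, 2047: Sat, 2048: Mon, 2049: Tue, 2050: Wed, 2051: Thu, 2052: Sat, 2053: Sun, 2054: Mon, 2055: Tue
Fridays: 2035, 2040, 2046.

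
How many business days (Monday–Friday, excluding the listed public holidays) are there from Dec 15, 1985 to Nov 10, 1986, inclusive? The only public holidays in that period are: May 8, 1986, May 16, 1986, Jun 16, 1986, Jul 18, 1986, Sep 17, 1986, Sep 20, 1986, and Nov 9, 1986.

231 business days

Dec 15, 1985 is a Sunday.
The range spans 331 days (inclusive of both endpoints).
331 = 7 × 47 + 2, so there are 47 full weeks plus 2 extra days.
Each full week contributes 5 weekdays (Mon–Fri): 47 × 5 = 235.
The 2 extra days are Sunday, Monday — 1 of them qualifies.
Total: 235 + 1 = 236.
Holidays: May 8, 1986 (Thu); May 16, 1986 (Fri); Jun 16, 1986 (Mon); Jul 18, 1986 (Fri); Sep 17, 1986 (Wed); Sep 20, 1986 (Sat); Nov 9, 1986 (Sun).
5 of the 7 holidays fall on weekdays; the rest are weekends and were already excluded.
Business days: 236 − 5 = 231.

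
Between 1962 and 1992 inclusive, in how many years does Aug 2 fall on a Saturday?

Day of week of August 2 in each year:
1962: Thu, 1963: Fri, 1964: Sun, 1965: Mon, 1966: Tue, 1967: Wed, 1968: Fri, 1969: Sat ✓, 1970: Sun, 1971: Mon, 1972: Wed, 1973: Thu, 1974: Fri, 1975: Sat ✓, 1976: Mon, 1977: Tue, 1978: Wed, 1979: Thu, 1980: Sat ✓, 1981: Sun, 1982: Mon, 1983: Tue, 1984: Thu, 1985: Fri, 1986: Sat ✓, 1987: Sun, 1988: Tue, 1989: Wed, 1990: Thu, 1991: Fri, 1992: Sun
Saturdays: 1969, 1975, 1980, 1986.

4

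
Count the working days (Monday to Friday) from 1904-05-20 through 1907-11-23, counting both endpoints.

1904-05-20 is a Friday.
The range spans 1283 days (inclusive of both endpoints).
1283 = 7 × 183 + 2, so there are 183 full weeks plus 2 extra days.
Each full week contributes 5 weekdays (Mon–Fri): 183 × 5 = 915.
The 2 extra days are Fri, Sat — 1 of them qualifies.
Total: 915 + 1 = 916.

916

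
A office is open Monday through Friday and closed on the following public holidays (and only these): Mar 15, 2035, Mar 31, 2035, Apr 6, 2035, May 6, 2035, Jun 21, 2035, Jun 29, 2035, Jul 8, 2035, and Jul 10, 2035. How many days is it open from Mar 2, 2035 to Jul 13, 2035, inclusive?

91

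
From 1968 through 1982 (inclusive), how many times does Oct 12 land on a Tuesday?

3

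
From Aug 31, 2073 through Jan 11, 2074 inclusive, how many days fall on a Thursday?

20 Thursdays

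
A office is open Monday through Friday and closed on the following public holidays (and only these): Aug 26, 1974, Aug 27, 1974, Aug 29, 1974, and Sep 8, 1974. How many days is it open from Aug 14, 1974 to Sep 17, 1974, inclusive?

22 business days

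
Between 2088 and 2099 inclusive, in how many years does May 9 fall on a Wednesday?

2

Day of week of May 9 in each year:
2088: Sun, 2089: Mon, 2090: Tue, 2091: Wed ✓, 2092: Fri, 2093: Sat, 2094: Sun, 2095: Mon, 2096: Wed ✓, 2097: Thu, 2098: Fri, 2099: Sat
Wednesdays: 2091, 2096.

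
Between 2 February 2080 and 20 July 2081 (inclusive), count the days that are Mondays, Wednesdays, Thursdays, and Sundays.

2 February 2080 is a Friday.
From 2 February 2080 to 20 July 2081 is 535 days inclusive.
535 = 7 × 76 + 3, so there are 76 full weeks plus 3 extra days.
Each full week contributes 4 days from the set (Mon, Wed, Thu, Sun): 76 × 4 = 304.
The 3 extra days are Fri, Sat, Sun — 1 of them qualifies.
Total: 304 + 1 = 305.

305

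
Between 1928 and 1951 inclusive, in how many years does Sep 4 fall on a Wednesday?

Day of week of September 4 in each year:
1928: Tue, 1929: Wed ✓, 1930: Thu, 1931: Fri, 1932: Sun, 1933: Mon, 1934: Tue, 1935: Wed ✓, 1936: Fri, 1937: Sat, 1938: Sun, 1939: Mon, 1940: Wed ✓, 1941: Thu, 1942: Fri, 1943: Sat, 1944: Mon, 1945: Tue, 1946: Wed ✓, 1947: Thu, 1948: Sat, 1949: Sun, 1950: Mon, 1951: Tue
Wednesdays: 1929, 1935, 1940, 1946.

4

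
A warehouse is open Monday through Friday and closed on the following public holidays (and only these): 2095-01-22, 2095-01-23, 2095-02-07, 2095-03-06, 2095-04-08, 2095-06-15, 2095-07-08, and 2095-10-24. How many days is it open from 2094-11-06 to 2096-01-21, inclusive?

2094-11-06 is a Saturday.
That's 442 days from start to end, counting both.
442 = 7 × 63 + 1, so there are 63 full weeks plus 1 extra day.
Each full week contributes 5 weekdays (Mon–Fri): 63 × 5 = 315.
The 1 extra day is Saturday — none qualify.
Total: 315 + 0 = 315.
Holidays: 2095-01-22 (Sat); 2095-01-23 (Sun); 2095-02-07 (Mon); 2095-03-06 (Sun); 2095-04-08 (Fri); 2095-06-15 (Wed); 2095-07-08 (Fri); 2095-10-24 (Mon).
5 of the 8 holidays fall on weekdays; the rest are weekends and were already excluded.
Business days: 315 − 5 = 310.

310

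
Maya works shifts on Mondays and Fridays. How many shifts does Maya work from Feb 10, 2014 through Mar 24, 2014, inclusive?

13

Feb 10, 2014 is a Monday.
The range spans 43 days (inclusive of both endpoints).
43 = 7 × 6 + 1, so there are 6 full weeks plus 1 extra day.
Each full week contributes 2 days from the set (Mon, Fri): 6 × 2 = 12.
The 1 extra day is Mon — 1 of them qualifies.
Total: 12 + 1 = 13.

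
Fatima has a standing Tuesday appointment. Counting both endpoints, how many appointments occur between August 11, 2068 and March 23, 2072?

189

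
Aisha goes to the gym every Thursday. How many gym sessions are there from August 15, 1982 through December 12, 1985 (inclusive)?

August 15, 1982 is a Sunday.
From August 15, 1982 to December 12, 1985 is 1216 days inclusive.
1216 = 7 × 173 + 5, so there are 173 full weeks plus 5 extra days.
Each full week contributes one Thursday: 173 so far.
The 5 extra days are Sun, Mon, Tue, Wed, Thu — 1 of them qualifies.
Total: 173 + 1 = 174.

174 Thursdays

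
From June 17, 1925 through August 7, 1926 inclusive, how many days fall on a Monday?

June 17, 1925 is a Wednesday.
That's 417 days from start to end, counting both.
417 = 7 × 59 + 4, so there are 59 full weeks plus 4 extra days.
Each full week contributes one Monday: 59 so far.
The 4 extra days are Wednesday, Thursday, Friday, Saturday — none qualify.
Total: 59 + 0 = 59.

59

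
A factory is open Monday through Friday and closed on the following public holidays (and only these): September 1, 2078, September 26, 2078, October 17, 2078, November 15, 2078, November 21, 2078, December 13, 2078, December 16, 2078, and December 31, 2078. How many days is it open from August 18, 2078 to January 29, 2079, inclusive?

August 18, 2078 is a Thursday.
The range spans 165 days (inclusive of both endpoints).
165 = 7 × 23 + 4, so there are 23 full weeks plus 4 extra days.
Each full week contributes 5 weekdays (Mon–Fri): 23 × 5 = 115.
The 4 extra days are Thu, Fri, Sat, Sun — 2 of them qualify.
Total: 115 + 2 = 117.
Holidays: September 1, 2078 (Thu); September 26, 2078 (Mon); October 17, 2078 (Mon); November 15, 2078 (Tue); November 21, 2078 (Mon); December 13, 2078 (Tue); December 16, 2078 (Fri); December 31, 2078 (Sat).
7 of the 8 holidays fall on weekdays; the rest are weekends and were already excluded.
Business days: 117 − 7 = 110.

110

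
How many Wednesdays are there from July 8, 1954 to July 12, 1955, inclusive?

52

July 8, 1954 is a Thursday.
The range spans 370 days (inclusive of both endpoints).
370 = 7 × 52 + 6, so there are 52 full weeks plus 6 extra days.
Each full week contributes one Wednesday: 52 so far.
The 6 extra days are Thu, Fri, Sat, Sun, Mon, Tue — none qualify.
Total: 52 + 0 = 52.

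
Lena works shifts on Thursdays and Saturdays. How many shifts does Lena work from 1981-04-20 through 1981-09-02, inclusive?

38

1981-04-20 is a Monday.
From 1981-04-20 to 1981-09-02 is 136 days inclusive.
136 = 7 × 19 + 3, so there are 19 full weeks plus 3 extra days.
Each full week contributes 2 days from the set (Thu, Sat): 19 × 2 = 38.
The 3 extra days are Mon, Tue, Wed — none qualify.
Total: 38 + 0 = 38.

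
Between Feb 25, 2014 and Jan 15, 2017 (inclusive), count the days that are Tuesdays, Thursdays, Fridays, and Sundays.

604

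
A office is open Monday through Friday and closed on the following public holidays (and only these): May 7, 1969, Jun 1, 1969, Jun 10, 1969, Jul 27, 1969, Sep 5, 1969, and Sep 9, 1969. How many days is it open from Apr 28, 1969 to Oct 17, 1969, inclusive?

121

Apr 28, 1969 is a Monday.
That's 173 days from start to end, counting both.
173 = 7 × 24 + 5, so there are 24 full weeks plus 5 extra days.
Each full week contributes 5 weekdays (Mon–Fri): 24 × 5 = 120.
The 5 extra days are Mon, Tue, Wed, Thu, Fri — 5 of them qualify.
Total: 120 + 5 = 125.
Holidays: May 7, 1969 (Wed); Jun 1, 1969 (Sun); Jun 10, 1969 (Tue); Jul 27, 1969 (Sun); Sep 5, 1969 (Fri); Sep 9, 1969 (Tue).
4 of the 6 holidays fall on weekdays; the rest are weekends and were already excluded.
Business days: 125 − 4 = 121.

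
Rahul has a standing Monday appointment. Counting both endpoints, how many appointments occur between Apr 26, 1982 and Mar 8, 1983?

Apr 26, 1982 is a Monday.
The range spans 317 days (inclusive of both endpoints).
317 = 7 × 45 + 2, so there are 45 full weeks plus 2 extra days.
Each full week contributes one Monday: 45 so far.
The 2 extra days are Mon, Tue — 1 of them qualifies.
Total: 45 + 1 = 46.

46 Mondays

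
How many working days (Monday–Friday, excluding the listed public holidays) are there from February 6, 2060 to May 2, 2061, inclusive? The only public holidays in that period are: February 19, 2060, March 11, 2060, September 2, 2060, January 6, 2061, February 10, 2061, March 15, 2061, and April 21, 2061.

315

February 6, 2060 is a Friday.
That's 452 days from start to end, counting both.
452 = 7 × 64 + 4, so there are 64 full weeks plus 4 extra days.
Each full week contributes 5 weekdays (Mon–Fri): 64 × 5 = 320.
The 4 extra days are Friday, Saturday, Sunday, Monday — 2 of them qualify.
Total: 320 + 2 = 322.
Holidays: February 19, 2060 (Thu); March 11, 2060 (Thu); September 2, 2060 (Thu); January 6, 2061 (Thu); February 10, 2061 (Thu); March 15, 2061 (Tue); April 21, 2061 (Thu).
All 7 holidays fall on weekdays, so subtract 7.
Business days: 322 − 7 = 315.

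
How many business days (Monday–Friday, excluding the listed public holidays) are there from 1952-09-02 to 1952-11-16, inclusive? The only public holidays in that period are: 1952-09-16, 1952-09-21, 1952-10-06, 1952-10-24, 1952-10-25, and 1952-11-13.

50 business days

1952-09-02 is a Tuesday.
That's 76 days from start to end, counting both.
76 = 7 × 10 + 6, so there are 10 full weeks plus 6 extra days.
Each full week contributes 5 weekdays (Mon–Fri): 10 × 5 = 50.
The 6 extra days are Tuesday, Wednesday, Thursday, Friday, Saturday, Sunday — 4 of them qualify.
Total: 50 + 4 = 54.
Holidays: 1952-09-16 (Tue); 1952-09-21 (Sun); 1952-10-06 (Mon); 1952-10-24 (Fri); 1952-10-25 (Sat); 1952-11-13 (Thu).
4 of the 6 holidays fall on weekdays; the rest are weekends and were already excluded.
Business days: 54 − 4 = 50.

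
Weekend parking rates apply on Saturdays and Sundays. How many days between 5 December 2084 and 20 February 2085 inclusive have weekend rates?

22

5 December 2084 is a Tuesday.
From 5 December 2084 to 20 February 2085 is 78 days inclusive.
78 = 7 × 11 + 1, so there are 11 full weeks plus 1 extra day.
Each full week contributes 2 weekend days (Sat, Sun): 11 × 2 = 22.
The 1 extra day is Tue — none qualify.
Total: 22 + 0 = 22.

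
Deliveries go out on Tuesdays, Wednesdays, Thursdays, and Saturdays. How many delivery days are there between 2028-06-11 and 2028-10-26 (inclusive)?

2028-06-11 is a Sunday.
That's 138 days from start to end, counting both.
138 = 7 × 19 + 5, so there are 19 full weeks plus 5 extra days.
Each full week contributes 4 days from the set (Tue, Wed, Thu, Sat): 19 × 4 = 76.
The 5 extra days are Sunday, Monday, Tuesday, Wednesday, Thursday — 3 of them qualify.
Total: 76 + 3 = 79.

79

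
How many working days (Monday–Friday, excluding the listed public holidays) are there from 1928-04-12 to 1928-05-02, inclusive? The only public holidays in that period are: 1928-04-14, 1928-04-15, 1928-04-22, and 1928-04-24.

1928-04-12 is a Thursday.
The range spans 21 days (inclusive of both endpoints).
21 = 7 × 3, so the span is exactly 3 full weeks.
Each full week contributes 5 weekdays (Mon–Fri): 3 × 5 = 15.
Total: 15.
Holidays: 1928-04-14 (Sat); 1928-04-15 (Sun); 1928-04-22 (Sun); 1928-04-24 (Tue).
1 of the 4 holidays fall on weekdays; the rest are weekends and were already excluded.
Business days: 15 − 1 = 14.

14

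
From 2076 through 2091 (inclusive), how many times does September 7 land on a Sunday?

Day of week of September 7 in each year:
2076: Mon, 2077: Tue, 2078: Wed, 2079: Thu, 2080: Sat, 2081: Sun ✓, 2082: Mon, 2083: Tue, 2084: Thu, 2085: Fri, 2086: Sat, 2087: Sun ✓, 2088: Tue, 2089: Wed, 2090: Thu, 2091: Fri
Sundays: 2081, 2087.

2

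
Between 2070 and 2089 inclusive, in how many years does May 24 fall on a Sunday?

3

Day of week of May 24 in each year:
2070: Sat, 2071: Sun ✓, 2072: Tue, 2073: Wed, 2074: Thu, 2075: Fri, 2076: Sun ✓, 2077: Mon, 2078: Tue, 2079: Wed, 2080: Fri, 2081: Sat, 2082: Sun ✓, 2083: Mon, 2084: Wed, 2085: Thu, 2086: Fri, 2087: Sat, 2088: Mon, 2089: Tue
Sundays: 2071, 2076, 2082.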